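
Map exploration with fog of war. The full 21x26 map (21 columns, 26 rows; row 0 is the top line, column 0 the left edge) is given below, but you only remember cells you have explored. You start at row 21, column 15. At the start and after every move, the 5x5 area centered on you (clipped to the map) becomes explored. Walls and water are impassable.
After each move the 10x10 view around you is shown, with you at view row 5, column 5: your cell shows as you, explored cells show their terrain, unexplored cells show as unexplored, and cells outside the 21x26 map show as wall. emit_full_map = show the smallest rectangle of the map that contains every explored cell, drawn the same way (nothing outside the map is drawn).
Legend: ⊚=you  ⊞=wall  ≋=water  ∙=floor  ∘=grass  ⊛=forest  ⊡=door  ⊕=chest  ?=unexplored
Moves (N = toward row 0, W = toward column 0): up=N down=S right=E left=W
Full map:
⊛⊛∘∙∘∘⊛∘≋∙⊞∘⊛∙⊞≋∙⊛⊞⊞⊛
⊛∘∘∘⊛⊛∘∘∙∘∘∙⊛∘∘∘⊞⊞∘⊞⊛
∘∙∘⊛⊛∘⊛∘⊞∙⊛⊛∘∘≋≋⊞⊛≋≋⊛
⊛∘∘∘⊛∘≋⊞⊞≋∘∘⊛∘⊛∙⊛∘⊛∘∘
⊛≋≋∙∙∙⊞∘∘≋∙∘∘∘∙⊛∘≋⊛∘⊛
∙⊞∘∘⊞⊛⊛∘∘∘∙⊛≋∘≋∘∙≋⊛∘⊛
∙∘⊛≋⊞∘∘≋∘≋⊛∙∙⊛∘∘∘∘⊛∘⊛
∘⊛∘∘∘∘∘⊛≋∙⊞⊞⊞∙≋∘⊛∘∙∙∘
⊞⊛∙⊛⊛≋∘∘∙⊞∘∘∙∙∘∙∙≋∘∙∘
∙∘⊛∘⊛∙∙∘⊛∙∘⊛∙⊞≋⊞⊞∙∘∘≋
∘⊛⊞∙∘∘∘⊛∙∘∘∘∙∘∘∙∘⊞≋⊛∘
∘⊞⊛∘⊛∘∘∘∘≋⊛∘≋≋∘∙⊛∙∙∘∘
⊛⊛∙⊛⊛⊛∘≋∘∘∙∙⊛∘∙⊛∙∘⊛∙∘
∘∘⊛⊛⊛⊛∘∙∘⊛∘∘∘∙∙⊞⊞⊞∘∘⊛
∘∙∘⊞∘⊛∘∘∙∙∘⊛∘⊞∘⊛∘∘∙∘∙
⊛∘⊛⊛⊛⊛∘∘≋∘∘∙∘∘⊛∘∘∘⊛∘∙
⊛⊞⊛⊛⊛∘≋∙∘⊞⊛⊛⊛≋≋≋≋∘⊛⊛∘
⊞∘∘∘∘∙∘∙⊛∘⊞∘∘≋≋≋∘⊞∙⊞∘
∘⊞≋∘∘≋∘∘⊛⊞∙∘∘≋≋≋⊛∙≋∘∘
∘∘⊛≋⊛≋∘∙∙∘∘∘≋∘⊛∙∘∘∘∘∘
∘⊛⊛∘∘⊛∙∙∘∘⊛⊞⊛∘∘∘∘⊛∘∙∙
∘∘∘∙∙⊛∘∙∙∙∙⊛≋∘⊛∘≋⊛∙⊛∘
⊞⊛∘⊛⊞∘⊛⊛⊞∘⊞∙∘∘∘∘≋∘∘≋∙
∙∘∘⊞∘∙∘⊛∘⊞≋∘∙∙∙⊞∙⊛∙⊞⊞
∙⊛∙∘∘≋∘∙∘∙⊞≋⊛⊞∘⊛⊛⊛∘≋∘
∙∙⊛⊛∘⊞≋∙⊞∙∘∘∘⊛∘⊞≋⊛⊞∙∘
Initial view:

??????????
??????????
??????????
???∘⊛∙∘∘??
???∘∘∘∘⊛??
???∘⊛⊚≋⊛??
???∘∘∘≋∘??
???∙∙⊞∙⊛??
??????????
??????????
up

??????????
??????????
??????????
???≋≋≋⊛∙??
???∘⊛∙∘∘??
???∘∘⊚∘⊛??
???∘⊛∘≋⊛??
???∘∘∘≋∘??
???∙∙⊞∙⊛??
??????????

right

??????????
??????????
??????????
??≋≋≋⊛∙≋??
??∘⊛∙∘∘∘??
??∘∘∘⊚⊛∘??
??∘⊛∘≋⊛∙??
??∘∘∘≋∘∘??
??∙∙⊞∙⊛???
??????????

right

?????????⊞
?????????⊞
?????????⊞
?≋≋≋⊛∙≋∘?⊞
?∘⊛∙∘∘∘∘?⊞
?∘∘∘∘⊚∘∙?⊞
?∘⊛∘≋⊛∙⊛?⊞
?∘∘∘≋∘∘≋?⊞
?∙∙⊞∙⊛???⊞
?????????⊞

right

????????⊞⊞
????????⊞⊞
????????⊞⊞
≋≋≋⊛∙≋∘∘⊞⊞
∘⊛∙∘∘∘∘∘⊞⊞
∘∘∘∘⊛⊚∙∙⊞⊞
∘⊛∘≋⊛∙⊛∘⊞⊞
∘∘∘≋∘∘≋∙⊞⊞
∙∙⊞∙⊛???⊞⊞
????????⊞⊞

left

?????????⊞
?????????⊞
?????????⊞
?≋≋≋⊛∙≋∘∘⊞
?∘⊛∙∘∘∘∘∘⊞
?∘∘∘∘⊚∘∙∙⊞
?∘⊛∘≋⊛∙⊛∘⊞
?∘∘∘≋∘∘≋∙⊞
?∙∙⊞∙⊛???⊞
?????????⊞

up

?????????⊞
?????????⊞
?????????⊞
???≋∘⊞∙⊞?⊞
?≋≋≋⊛∙≋∘∘⊞
?∘⊛∙∘⊚∘∘∘⊞
?∘∘∘∘⊛∘∙∙⊞
?∘⊛∘≋⊛∙⊛∘⊞
?∘∘∘≋∘∘≋∙⊞
?∙∙⊞∙⊛???⊞

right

????????⊞⊞
????????⊞⊞
????????⊞⊞
??≋∘⊞∙⊞∘⊞⊞
≋≋≋⊛∙≋∘∘⊞⊞
∘⊛∙∘∘⊚∘∘⊞⊞
∘∘∘∘⊛∘∙∙⊞⊞
∘⊛∘≋⊛∙⊛∘⊞⊞
∘∘∘≋∘∘≋∙⊞⊞
∙∙⊞∙⊛???⊞⊞

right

???????⊞⊞⊞
???????⊞⊞⊞
???????⊞⊞⊞
?≋∘⊞∙⊞∘⊞⊞⊞
≋≋⊛∙≋∘∘⊞⊞⊞
⊛∙∘∘∘⊚∘⊞⊞⊞
∘∘∘⊛∘∙∙⊞⊞⊞
⊛∘≋⊛∙⊛∘⊞⊞⊞
∘∘≋∘∘≋∙⊞⊞⊞
∙⊞∙⊛???⊞⊞⊞

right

??????⊞⊞⊞⊞
??????⊞⊞⊞⊞
??????⊞⊞⊞⊞
≋∘⊞∙⊞∘⊞⊞⊞⊞
≋⊛∙≋∘∘⊞⊞⊞⊞
∙∘∘∘∘⊚⊞⊞⊞⊞
∘∘⊛∘∙∙⊞⊞⊞⊞
∘≋⊛∙⊛∘⊞⊞⊞⊞
∘≋∘∘≋∙⊞⊞⊞⊞
⊞∙⊛???⊞⊞⊞⊞

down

??????⊞⊞⊞⊞
??????⊞⊞⊞⊞
≋∘⊞∙⊞∘⊞⊞⊞⊞
≋⊛∙≋∘∘⊞⊞⊞⊞
∙∘∘∘∘∘⊞⊞⊞⊞
∘∘⊛∘∙⊚⊞⊞⊞⊞
∘≋⊛∙⊛∘⊞⊞⊞⊞
∘≋∘∘≋∙⊞⊞⊞⊞
⊞∙⊛???⊞⊞⊞⊞
??????⊞⊞⊞⊞

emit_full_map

??≋∘⊞∙⊞∘
≋≋≋⊛∙≋∘∘
∘⊛∙∘∘∘∘∘
∘∘∘∘⊛∘∙⊚
∘⊛∘≋⊛∙⊛∘
∘∘∘≋∘∘≋∙
∙∙⊞∙⊛???

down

??????⊞⊞⊞⊞
≋∘⊞∙⊞∘⊞⊞⊞⊞
≋⊛∙≋∘∘⊞⊞⊞⊞
∙∘∘∘∘∘⊞⊞⊞⊞
∘∘⊛∘∙∙⊞⊞⊞⊞
∘≋⊛∙⊛⊚⊞⊞⊞⊞
∘≋∘∘≋∙⊞⊞⊞⊞
⊞∙⊛∙⊞⊞⊞⊞⊞⊞
??????⊞⊞⊞⊞
??????⊞⊞⊞⊞

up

??????⊞⊞⊞⊞
??????⊞⊞⊞⊞
≋∘⊞∙⊞∘⊞⊞⊞⊞
≋⊛∙≋∘∘⊞⊞⊞⊞
∙∘∘∘∘∘⊞⊞⊞⊞
∘∘⊛∘∙⊚⊞⊞⊞⊞
∘≋⊛∙⊛∘⊞⊞⊞⊞
∘≋∘∘≋∙⊞⊞⊞⊞
⊞∙⊛∙⊞⊞⊞⊞⊞⊞
??????⊞⊞⊞⊞

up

??????⊞⊞⊞⊞
??????⊞⊞⊞⊞
??????⊞⊞⊞⊞
≋∘⊞∙⊞∘⊞⊞⊞⊞
≋⊛∙≋∘∘⊞⊞⊞⊞
∙∘∘∘∘⊚⊞⊞⊞⊞
∘∘⊛∘∙∙⊞⊞⊞⊞
∘≋⊛∙⊛∘⊞⊞⊞⊞
∘≋∘∘≋∙⊞⊞⊞⊞
⊞∙⊛∙⊞⊞⊞⊞⊞⊞

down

??????⊞⊞⊞⊞
??????⊞⊞⊞⊞
≋∘⊞∙⊞∘⊞⊞⊞⊞
≋⊛∙≋∘∘⊞⊞⊞⊞
∙∘∘∘∘∘⊞⊞⊞⊞
∘∘⊛∘∙⊚⊞⊞⊞⊞
∘≋⊛∙⊛∘⊞⊞⊞⊞
∘≋∘∘≋∙⊞⊞⊞⊞
⊞∙⊛∙⊞⊞⊞⊞⊞⊞
??????⊞⊞⊞⊞

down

??????⊞⊞⊞⊞
≋∘⊞∙⊞∘⊞⊞⊞⊞
≋⊛∙≋∘∘⊞⊞⊞⊞
∙∘∘∘∘∘⊞⊞⊞⊞
∘∘⊛∘∙∙⊞⊞⊞⊞
∘≋⊛∙⊛⊚⊞⊞⊞⊞
∘≋∘∘≋∙⊞⊞⊞⊞
⊞∙⊛∙⊞⊞⊞⊞⊞⊞
??????⊞⊞⊞⊞
??????⊞⊞⊞⊞


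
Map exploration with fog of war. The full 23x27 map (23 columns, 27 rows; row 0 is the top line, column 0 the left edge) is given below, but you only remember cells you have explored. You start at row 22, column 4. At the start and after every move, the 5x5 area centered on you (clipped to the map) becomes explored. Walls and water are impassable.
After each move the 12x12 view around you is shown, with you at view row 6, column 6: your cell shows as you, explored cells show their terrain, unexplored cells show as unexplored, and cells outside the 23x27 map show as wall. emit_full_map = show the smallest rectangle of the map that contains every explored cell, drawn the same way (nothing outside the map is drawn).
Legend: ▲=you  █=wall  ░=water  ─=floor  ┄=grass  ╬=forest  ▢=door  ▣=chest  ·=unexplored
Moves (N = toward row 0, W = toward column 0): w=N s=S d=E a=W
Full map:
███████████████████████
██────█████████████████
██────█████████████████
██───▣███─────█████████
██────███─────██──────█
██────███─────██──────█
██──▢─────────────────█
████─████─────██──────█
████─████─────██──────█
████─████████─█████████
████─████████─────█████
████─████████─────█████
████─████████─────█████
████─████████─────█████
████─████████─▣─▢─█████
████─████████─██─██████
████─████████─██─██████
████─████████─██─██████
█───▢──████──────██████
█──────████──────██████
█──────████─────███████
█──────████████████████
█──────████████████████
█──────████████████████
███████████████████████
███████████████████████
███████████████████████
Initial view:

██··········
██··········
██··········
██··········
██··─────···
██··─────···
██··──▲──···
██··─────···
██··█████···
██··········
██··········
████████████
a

███·········
███·········
███·········
███·········
███·──────··
███·──────··
███·──▲───··
███·──────··
███·██████··
███·········
███·········
████████████

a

████········
████········
████········
████········
█████──────·
█████──────·
█████─▲────·
█████──────·
███████████·
████········
████········
████████████

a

█████·······
█████·······
█████·······
█████·······
██████──────
██████──────
██████▲─────
██████──────
████████████
█████·······
█████·······
████████████

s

█████·······
█████·······
█████·······
██████──────
██████──────
██████──────
██████▲─────
████████████
█████████···
█████·······
████████████
████████████

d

████········
████········
████········
█████──────·
█████──────·
█████──────·
█████─▲────·
███████████·
█████████···
████········
████████████
████████████

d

███·········
███·········
███·········
████──────··
████──────··
████──────··
████──▲───··
██████████··
█████████···
███·········
████████████
████████████

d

██··········
██··········
██··········
███──────···
███──────···
███──────···
███───▲──···
█████████···
█████████···
██··········
████████████
████████████

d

█···········
█···········
█···········
██──────····
██──────█···
██──────█···
██────▲─█···
█████████···
█████████···
█···········
████████████
████████████

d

············
············
············
█──────·····
█──────██···
█──────██···
█─────▲██···
█████████···
█████████···
············
████████████
████████████

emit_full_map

█──────··
█──────██
█──────██
█─────▲██
█████████
█████████

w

············
············
············
············
█──────██···
█──────██···
█─────▲██···
█──────██···
█████████···
█████████···
············
████████████

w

············
············
············
············
····───██···
█──────██···
█─────▲██···
█──────██···
█──────██···
█████████···
█████████···
············

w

············
············
············
············
····▢──██···
····───██···
█─────▲██···
█──────██···
█──────██···
█──────██···
█████████···
█████████···

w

············
············
············
············
····─████···
····▢──██···
····──▲██···
█──────██···
█──────██···
█──────██···
█──────██···
█████████···

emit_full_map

····─████
····▢──██
····──▲██
█──────██
█──────██
█──────██
█──────██
█████████
█████████

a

█···········
█···········
█···········
█···········
█···█─████··
█···─▢──██··
█···──▲─██··
██──────██··
██──────██··
██──────██··
██──────██··
██████████··

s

█···········
█···········
█···········
█···█─████··
█···─▢──██··
█···────██··
██────▲─██··
██──────██··
██──────██··
██──────██··
██████████··
██████████··

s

█···········
█···········
█···█─████··
█···─▢──██··
█···────██··
██──────██··
██────▲─██··
██──────██··
██──────██··
██████████··
██████████··
█···········

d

············
············
···█─████···
···─▢──██···
···────██···
█──────██···
█─────▲██···
█──────██···
█──────██···
█████████···
█████████···
············

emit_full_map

···█─████
···─▢──██
···────██
█──────██
█─────▲██
█──────██
█──────██
█████████
█████████

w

············
············
············
···█─████···
···─▢──██···
···────██···
█─────▲██···
█──────██···
█──────██···
█──────██···
█████████···
█████████···

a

█···········
█···········
█···········
█···█─████··
█···─▢──██··
█···────██··
██────▲─██··
██──────██··
██──────██··
██──────██··
██████████··
██████████··

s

█···········
█···········
█···█─████··
█···─▢──██··
█···────██··
██──────██··
██────▲─██··
██──────██··
██──────██··
██████████··
██████████··
█···········


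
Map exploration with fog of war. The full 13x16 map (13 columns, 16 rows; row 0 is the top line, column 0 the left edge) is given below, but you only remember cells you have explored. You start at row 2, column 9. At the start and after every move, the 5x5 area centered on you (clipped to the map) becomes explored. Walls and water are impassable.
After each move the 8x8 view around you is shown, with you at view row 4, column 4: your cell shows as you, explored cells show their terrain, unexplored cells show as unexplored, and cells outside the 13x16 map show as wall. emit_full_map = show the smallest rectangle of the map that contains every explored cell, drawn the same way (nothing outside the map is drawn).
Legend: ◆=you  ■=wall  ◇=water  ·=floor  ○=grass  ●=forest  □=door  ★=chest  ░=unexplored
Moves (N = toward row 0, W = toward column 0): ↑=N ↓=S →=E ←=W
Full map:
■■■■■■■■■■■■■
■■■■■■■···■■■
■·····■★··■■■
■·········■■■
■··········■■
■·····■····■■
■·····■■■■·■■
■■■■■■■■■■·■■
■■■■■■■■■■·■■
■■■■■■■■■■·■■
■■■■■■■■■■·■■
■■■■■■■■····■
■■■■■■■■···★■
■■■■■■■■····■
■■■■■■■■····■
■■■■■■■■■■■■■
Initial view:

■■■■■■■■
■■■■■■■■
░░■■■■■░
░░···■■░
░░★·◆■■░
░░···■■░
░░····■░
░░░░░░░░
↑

■■■■■■■■
■■■■■■■■
■■■■■■■■
░░■■■■■░
░░··◆■■░
░░★··■■░
░░···■■░
░░····■░

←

■■■■■■■■
■■■■■■■■
■■■■■■■■
░░■■■■■■
░░■·◆·■■
░░■★··■■
░░····■■
░░░····■

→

■■■■■■■■
■■■■■■■■
■■■■■■■■
░■■■■■■░
░■··◆■■░
░■★··■■░
░····■■░
░░····■░

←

■■■■■■■■
■■■■■■■■
■■■■■■■■
░░■■■■■■
░░■·◆·■■
░░■★··■■
░░····■■
░░░····■

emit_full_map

■■■■■■
■·◆·■■
■★··■■
····■■
░····■

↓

■■■■■■■■
■■■■■■■■
░░■■■■■■
░░■···■■
░░■★◆·■■
░░····■■
░░·····■
░░░░░░░░

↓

■■■■■■■■
░░■■■■■■
░░■···■■
░░■★··■■
░░··◆·■■
░░·····■
░░■····░
░░░░░░░░

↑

■■■■■■■■
■■■■■■■■
░░■■■■■■
░░■···■■
░░■★◆·■■
░░····■■
░░·····■
░░■····░

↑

■■■■■■■■
■■■■■■■■
■■■■■■■■
░░■■■■■■
░░■·◆·■■
░░■★··■■
░░····■■
░░·····■

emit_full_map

■■■■■■
■·◆·■■
■★··■■
····■■
·····■
■····░


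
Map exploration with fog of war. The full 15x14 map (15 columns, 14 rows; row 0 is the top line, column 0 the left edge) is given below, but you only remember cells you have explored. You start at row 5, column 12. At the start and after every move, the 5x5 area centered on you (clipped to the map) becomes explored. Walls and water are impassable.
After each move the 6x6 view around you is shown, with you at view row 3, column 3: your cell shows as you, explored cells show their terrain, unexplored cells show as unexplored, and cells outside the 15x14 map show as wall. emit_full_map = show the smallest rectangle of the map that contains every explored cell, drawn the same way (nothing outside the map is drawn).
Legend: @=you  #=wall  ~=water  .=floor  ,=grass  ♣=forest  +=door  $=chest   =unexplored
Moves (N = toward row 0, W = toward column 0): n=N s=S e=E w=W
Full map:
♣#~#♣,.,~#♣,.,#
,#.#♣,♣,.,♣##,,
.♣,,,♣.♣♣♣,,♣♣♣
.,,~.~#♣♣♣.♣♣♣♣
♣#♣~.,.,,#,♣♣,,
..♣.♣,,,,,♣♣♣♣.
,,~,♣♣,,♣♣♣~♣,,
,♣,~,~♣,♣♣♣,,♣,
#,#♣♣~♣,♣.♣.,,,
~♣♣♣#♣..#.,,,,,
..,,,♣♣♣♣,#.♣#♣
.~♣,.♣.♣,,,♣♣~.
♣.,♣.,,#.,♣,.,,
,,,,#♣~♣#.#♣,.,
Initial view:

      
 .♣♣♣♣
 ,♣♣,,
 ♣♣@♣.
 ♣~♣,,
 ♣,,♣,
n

      
 ,,♣♣♣
 .♣♣♣♣
 ,♣@,,
 ♣♣♣♣.
 ♣~♣,,

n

      
 ♣##,,
 ,,♣♣♣
 .♣@♣♣
 ,♣♣,,
 ♣♣♣♣.

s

 ♣##,,
 ,,♣♣♣
 .♣♣♣♣
 ,♣@,,
 ♣♣♣♣.
 ♣~♣,,

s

 ,,♣♣♣
 .♣♣♣♣
 ,♣♣,,
 ♣♣@♣.
 ♣~♣,,
 ♣,,♣,

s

 .♣♣♣♣
 ,♣♣,,
 ♣♣♣♣.
 ♣~@,,
 ♣,,♣,
 ♣.,,,

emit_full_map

♣##,,
,,♣♣♣
.♣♣♣♣
,♣♣,,
♣♣♣♣.
♣~@,,
♣,,♣,
♣.,,,

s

 ,♣♣,,
 ♣♣♣♣.
 ♣~♣,,
 ♣,@♣,
 ♣.,,,
 ,,,,,

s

 ♣♣♣♣.
 ♣~♣,,
 ♣,,♣,
 ♣.@,,
 ,,,,,
 #.♣#♣

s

 ♣~♣,,
 ♣,,♣,
 ♣.,,,
 ,,@,,
 #.♣#♣
 ,♣♣~.

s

 ♣,,♣,
 ♣.,,,
 ,,,,,
 #.@#♣
 ,♣♣~.
 ♣,.,,

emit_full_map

♣##,,
,,♣♣♣
.♣♣♣♣
,♣♣,,
♣♣♣♣.
♣~♣,,
♣,,♣,
♣.,,,
,,,,,
#.@#♣
,♣♣~.
♣,.,,


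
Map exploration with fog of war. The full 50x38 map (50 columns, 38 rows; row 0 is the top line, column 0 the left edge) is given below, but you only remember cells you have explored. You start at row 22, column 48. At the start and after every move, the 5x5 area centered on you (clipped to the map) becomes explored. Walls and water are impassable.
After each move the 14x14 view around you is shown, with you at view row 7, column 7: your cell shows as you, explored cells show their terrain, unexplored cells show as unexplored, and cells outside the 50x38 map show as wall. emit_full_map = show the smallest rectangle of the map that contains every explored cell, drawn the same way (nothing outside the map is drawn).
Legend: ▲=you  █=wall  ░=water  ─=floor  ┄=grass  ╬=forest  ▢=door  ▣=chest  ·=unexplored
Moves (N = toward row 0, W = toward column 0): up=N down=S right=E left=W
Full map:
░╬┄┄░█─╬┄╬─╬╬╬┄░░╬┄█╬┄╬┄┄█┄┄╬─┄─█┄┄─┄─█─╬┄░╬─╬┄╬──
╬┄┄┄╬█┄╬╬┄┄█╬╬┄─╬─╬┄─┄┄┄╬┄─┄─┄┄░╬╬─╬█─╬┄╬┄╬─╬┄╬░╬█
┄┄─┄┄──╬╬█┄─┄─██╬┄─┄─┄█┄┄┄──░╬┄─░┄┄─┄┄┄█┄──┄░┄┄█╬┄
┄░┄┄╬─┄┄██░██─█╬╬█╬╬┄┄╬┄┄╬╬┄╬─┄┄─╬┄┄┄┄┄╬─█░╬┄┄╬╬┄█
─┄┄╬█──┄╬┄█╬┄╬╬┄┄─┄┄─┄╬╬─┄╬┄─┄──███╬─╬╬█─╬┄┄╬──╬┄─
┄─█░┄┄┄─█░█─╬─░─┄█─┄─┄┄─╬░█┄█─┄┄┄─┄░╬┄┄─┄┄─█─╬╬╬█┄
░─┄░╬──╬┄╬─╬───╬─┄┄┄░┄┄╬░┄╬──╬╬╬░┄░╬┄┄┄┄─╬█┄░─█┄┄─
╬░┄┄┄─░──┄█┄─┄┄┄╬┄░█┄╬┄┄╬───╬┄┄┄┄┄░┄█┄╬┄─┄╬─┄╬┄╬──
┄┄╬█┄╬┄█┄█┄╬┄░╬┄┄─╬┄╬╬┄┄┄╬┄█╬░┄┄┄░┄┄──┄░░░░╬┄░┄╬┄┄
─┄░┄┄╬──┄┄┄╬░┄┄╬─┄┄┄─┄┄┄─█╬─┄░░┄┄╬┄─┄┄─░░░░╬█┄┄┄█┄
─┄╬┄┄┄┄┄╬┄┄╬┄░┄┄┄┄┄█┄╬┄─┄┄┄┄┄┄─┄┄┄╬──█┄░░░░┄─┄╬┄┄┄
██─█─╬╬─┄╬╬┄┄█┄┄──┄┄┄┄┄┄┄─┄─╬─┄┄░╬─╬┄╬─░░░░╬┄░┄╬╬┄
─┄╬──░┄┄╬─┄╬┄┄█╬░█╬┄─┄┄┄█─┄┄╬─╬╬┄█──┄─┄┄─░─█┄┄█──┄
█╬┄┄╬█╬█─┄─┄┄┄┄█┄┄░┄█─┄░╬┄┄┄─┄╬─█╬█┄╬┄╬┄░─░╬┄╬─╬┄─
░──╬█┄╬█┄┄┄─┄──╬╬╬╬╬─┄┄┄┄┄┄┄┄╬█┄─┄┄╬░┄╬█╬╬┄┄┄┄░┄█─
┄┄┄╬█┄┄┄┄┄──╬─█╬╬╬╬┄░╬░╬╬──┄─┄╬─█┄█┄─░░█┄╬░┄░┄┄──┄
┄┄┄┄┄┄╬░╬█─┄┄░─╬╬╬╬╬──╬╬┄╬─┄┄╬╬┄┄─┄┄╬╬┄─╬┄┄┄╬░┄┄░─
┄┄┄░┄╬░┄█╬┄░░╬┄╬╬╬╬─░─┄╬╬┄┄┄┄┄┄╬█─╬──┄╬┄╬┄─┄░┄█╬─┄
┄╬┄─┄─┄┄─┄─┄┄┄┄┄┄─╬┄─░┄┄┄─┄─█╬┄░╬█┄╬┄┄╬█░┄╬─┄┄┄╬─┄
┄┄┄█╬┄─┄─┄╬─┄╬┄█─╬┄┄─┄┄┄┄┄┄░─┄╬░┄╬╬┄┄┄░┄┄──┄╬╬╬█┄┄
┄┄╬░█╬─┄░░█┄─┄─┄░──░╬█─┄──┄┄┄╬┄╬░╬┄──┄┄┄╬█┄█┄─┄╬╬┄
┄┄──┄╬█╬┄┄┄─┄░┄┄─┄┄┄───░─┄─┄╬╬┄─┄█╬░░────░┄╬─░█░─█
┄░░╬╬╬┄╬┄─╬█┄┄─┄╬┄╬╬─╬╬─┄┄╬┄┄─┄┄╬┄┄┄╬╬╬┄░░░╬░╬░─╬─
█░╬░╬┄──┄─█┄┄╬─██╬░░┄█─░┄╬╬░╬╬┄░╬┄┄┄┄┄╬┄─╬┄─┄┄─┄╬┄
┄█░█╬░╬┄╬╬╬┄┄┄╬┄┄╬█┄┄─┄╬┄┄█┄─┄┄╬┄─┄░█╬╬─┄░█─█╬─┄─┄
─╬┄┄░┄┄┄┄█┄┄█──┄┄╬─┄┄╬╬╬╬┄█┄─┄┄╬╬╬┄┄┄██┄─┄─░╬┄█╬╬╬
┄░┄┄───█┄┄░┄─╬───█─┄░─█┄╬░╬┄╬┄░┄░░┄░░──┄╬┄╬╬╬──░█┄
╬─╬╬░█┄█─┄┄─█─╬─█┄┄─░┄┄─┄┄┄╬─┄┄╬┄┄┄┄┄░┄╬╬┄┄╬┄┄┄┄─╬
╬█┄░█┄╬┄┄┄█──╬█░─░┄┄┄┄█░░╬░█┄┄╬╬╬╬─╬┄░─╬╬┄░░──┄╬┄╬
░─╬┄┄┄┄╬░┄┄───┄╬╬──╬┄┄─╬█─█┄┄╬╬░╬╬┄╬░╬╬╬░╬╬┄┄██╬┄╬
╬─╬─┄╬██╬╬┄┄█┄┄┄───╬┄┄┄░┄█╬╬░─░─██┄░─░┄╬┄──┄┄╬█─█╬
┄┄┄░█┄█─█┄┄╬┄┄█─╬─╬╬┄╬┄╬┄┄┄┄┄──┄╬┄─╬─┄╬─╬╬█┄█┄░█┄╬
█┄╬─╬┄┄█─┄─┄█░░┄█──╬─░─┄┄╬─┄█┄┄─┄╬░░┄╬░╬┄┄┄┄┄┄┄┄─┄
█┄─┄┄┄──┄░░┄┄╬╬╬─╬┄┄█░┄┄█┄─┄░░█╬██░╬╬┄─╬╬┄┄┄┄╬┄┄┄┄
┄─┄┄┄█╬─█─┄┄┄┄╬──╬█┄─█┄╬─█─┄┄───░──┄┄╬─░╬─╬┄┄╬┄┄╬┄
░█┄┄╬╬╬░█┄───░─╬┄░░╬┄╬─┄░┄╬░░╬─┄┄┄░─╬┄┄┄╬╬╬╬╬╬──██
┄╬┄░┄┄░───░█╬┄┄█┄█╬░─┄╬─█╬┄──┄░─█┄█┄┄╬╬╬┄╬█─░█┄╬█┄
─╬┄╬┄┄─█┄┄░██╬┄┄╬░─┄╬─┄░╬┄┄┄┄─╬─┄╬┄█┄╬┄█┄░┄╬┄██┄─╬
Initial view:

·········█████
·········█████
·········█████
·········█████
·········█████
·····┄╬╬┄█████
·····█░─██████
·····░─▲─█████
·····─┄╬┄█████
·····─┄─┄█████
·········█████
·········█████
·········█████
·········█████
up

·········█████
·········█████
·········█████
·········█████
·········█████
·····╬█┄┄█████
·····┄╬╬┄█████
·····█░▲██████
·····░─╬─█████
·····─┄╬┄█████
·····─┄─┄█████
·········█████
·········█████
·········█████

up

·········█████
·········█████
·········█████
·········█████
·········█████
·····┄╬─┄█████
·····╬█┄┄█████
·····┄╬▲┄█████
·····█░─██████
·····░─╬─█████
·····─┄╬┄█████
·····─┄─┄█████
·········█████
·········█████

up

·········█████
·········█████
·········█████
·········█████
·········█████
·····█╬─┄█████
·····┄╬─┄█████
·····╬█▲┄█████
·····┄╬╬┄█████
·····█░─██████
·····░─╬─█████
·····─┄╬┄█████
·····─┄─┄█████
·········█████

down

·········█████
·········█████
·········█████
·········█████
·····█╬─┄█████
·····┄╬─┄█████
·····╬█┄┄█████
·····┄╬▲┄█████
·····█░─██████
·····░─╬─█████
·····─┄╬┄█████
·····─┄─┄█████
·········█████
·········█████

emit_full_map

█╬─┄
┄╬─┄
╬█┄┄
┄╬▲┄
█░─█
░─╬─
─┄╬┄
─┄─┄

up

·········█████
·········█████
·········█████
·········█████
·········█████
·····█╬─┄█████
·····┄╬─┄█████
·····╬█▲┄█████
·····┄╬╬┄█████
·····█░─██████
·····░─╬─█████
·····─┄╬┄█████
·····─┄─┄█████
·········█████

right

········██████
········██████
········██████
········██████
········██████
····█╬─┄██████
····┄╬─┄██████
····╬█┄▲██████
····┄╬╬┄██████
····█░─███████
····░─╬─██████
····─┄╬┄██████
····─┄─┄██████
········██████

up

········██████
········██████
········██████
········██████
········██████
·····┄░─██████
····█╬─┄██████
····┄╬─▲██████
····╬█┄┄██████
····┄╬╬┄██████
····█░─███████
····░─╬─██████
····─┄╬┄██████
····─┄─┄██████

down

········██████
········██████
········██████
········██████
·····┄░─██████
····█╬─┄██████
····┄╬─┄██████
····╬█┄▲██████
····┄╬╬┄██████
····█░─███████
····░─╬─██████
····─┄╬┄██████
····─┄─┄██████
········██████

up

········██████
········██████
········██████
········██████
········██████
·····┄░─██████
····█╬─┄██████
····┄╬─▲██████
····╬█┄┄██████
····┄╬╬┄██████
····█░─███████
····░─╬─██████
····─┄╬┄██████
····─┄─┄██████

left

·········█████
·········█████
·········█████
·········█████
·········█████
·····┄┄░─█████
·····█╬─┄█████
·····┄╬▲┄█████
·····╬█┄┄█████
·····┄╬╬┄█████
·····█░─██████
·····░─╬─█████
·····─┄╬┄█████
·····─┄─┄█████

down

·········█████
·········█████
·········█████
·········█████
·····┄┄░─█████
·····█╬─┄█████
·····┄╬─┄█████
·····╬█▲┄█████
·····┄╬╬┄█████
·····█░─██████
·····░─╬─█████
·····─┄╬┄█████
·····─┄─┄█████
·········█████

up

·········█████
·········█████
·········█████
·········█████
·········█████
·····┄┄░─█████
·····█╬─┄█████
·····┄╬▲┄█████
·····╬█┄┄█████
·····┄╬╬┄█████
·····█░─██████
·····░─╬─█████
·····─┄╬┄█████
·····─┄─┄█████

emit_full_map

┄┄░─
█╬─┄
┄╬▲┄
╬█┄┄
┄╬╬┄
█░─█
░─╬─
─┄╬┄
─┄─┄

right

········██████
········██████
········██████
········██████
········██████
····┄┄░─██████
····█╬─┄██████
····┄╬─▲██████
····╬█┄┄██████
····┄╬╬┄██████
····█░─███████
····░─╬─██████
····─┄╬┄██████
····─┄─┄██████

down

········██████
········██████
········██████
········██████
····┄┄░─██████
····█╬─┄██████
····┄╬─┄██████
····╬█┄▲██████
····┄╬╬┄██████
····█░─███████
····░─╬─██████
····─┄╬┄██████
····─┄─┄██████
········██████

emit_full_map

┄┄░─
█╬─┄
┄╬─┄
╬█┄▲
┄╬╬┄
█░─█
░─╬─
─┄╬┄
─┄─┄


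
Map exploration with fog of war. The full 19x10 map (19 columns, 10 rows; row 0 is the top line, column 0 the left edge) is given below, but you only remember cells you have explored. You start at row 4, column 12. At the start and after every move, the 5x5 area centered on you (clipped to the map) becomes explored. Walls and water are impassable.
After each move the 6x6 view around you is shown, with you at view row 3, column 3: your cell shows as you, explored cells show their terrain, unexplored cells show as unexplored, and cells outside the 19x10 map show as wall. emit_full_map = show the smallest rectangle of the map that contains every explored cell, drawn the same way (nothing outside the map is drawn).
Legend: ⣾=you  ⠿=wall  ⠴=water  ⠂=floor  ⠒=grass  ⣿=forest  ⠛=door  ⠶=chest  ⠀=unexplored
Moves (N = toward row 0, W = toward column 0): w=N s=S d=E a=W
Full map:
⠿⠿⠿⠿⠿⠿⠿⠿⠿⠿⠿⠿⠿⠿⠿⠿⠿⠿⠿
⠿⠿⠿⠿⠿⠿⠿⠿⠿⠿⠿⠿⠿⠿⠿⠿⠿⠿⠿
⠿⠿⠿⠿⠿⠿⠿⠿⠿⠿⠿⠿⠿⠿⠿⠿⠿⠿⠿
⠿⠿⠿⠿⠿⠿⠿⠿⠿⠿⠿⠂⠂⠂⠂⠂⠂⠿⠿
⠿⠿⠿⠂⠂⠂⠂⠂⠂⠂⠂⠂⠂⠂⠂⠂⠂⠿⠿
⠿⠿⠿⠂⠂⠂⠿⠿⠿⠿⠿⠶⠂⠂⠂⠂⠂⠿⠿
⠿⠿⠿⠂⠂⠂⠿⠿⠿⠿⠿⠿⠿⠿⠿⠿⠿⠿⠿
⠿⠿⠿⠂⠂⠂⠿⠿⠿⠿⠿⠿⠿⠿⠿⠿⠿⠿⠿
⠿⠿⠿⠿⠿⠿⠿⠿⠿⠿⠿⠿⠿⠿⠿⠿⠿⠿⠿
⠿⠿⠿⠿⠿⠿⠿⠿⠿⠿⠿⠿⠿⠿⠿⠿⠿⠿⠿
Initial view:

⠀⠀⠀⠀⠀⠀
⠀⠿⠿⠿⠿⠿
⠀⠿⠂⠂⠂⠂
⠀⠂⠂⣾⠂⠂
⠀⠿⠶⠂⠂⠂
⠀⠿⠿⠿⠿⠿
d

⠀⠀⠀⠀⠀⠀
⠿⠿⠿⠿⠿⠿
⠿⠂⠂⠂⠂⠂
⠂⠂⠂⣾⠂⠂
⠿⠶⠂⠂⠂⠂
⠿⠿⠿⠿⠿⠿

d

⠀⠀⠀⠀⠀⠀
⠿⠿⠿⠿⠿⠿
⠂⠂⠂⠂⠂⠂
⠂⠂⠂⣾⠂⠂
⠶⠂⠂⠂⠂⠂
⠿⠿⠿⠿⠿⠿

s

⠿⠿⠿⠿⠿⠿
⠂⠂⠂⠂⠂⠂
⠂⠂⠂⠂⠂⠂
⠶⠂⠂⣾⠂⠂
⠿⠿⠿⠿⠿⠿
⠀⠿⠿⠿⠿⠿

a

⠿⠿⠿⠿⠿⠿
⠿⠂⠂⠂⠂⠂
⠂⠂⠂⠂⠂⠂
⠿⠶⠂⣾⠂⠂
⠿⠿⠿⠿⠿⠿
⠀⠿⠿⠿⠿⠿

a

⠀⠿⠿⠿⠿⠿
⠀⠿⠂⠂⠂⠂
⠀⠂⠂⠂⠂⠂
⠀⠿⠶⣾⠂⠂
⠀⠿⠿⠿⠿⠿
⠀⠿⠿⠿⠿⠿

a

⠀⠀⠿⠿⠿⠿
⠀⠿⠿⠂⠂⠂
⠀⠂⠂⠂⠂⠂
⠀⠿⠿⣾⠂⠂
⠀⠿⠿⠿⠿⠿
⠀⠿⠿⠿⠿⠿

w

⠀⠀⠀⠀⠀⠀
⠀⠿⠿⠿⠿⠿
⠀⠿⠿⠂⠂⠂
⠀⠂⠂⣾⠂⠂
⠀⠿⠿⠶⠂⠂
⠀⠿⠿⠿⠿⠿

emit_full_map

⠿⠿⠿⠿⠿⠿⠿⠿
⠿⠿⠂⠂⠂⠂⠂⠂
⠂⠂⣾⠂⠂⠂⠂⠂
⠿⠿⠶⠂⠂⠂⠂⠂
⠿⠿⠿⠿⠿⠿⠿⠿
⠿⠿⠿⠿⠿⠿⠿⠿

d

⠀⠀⠀⠀⠀⠀
⠿⠿⠿⠿⠿⠿
⠿⠿⠂⠂⠂⠂
⠂⠂⠂⣾⠂⠂
⠿⠿⠶⠂⠂⠂
⠿⠿⠿⠿⠿⠿

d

⠀⠀⠀⠀⠀⠀
⠿⠿⠿⠿⠿⠿
⠿⠂⠂⠂⠂⠂
⠂⠂⠂⣾⠂⠂
⠿⠶⠂⠂⠂⠂
⠿⠿⠿⠿⠿⠿

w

⠀⠀⠀⠀⠀⠀
⠀⠿⠿⠿⠿⠿
⠿⠿⠿⠿⠿⠿
⠿⠂⠂⣾⠂⠂
⠂⠂⠂⠂⠂⠂
⠿⠶⠂⠂⠂⠂

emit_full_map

⠀⠀⠿⠿⠿⠿⠿⠀
⠿⠿⠿⠿⠿⠿⠿⠿
⠿⠿⠂⠂⣾⠂⠂⠂
⠂⠂⠂⠂⠂⠂⠂⠂
⠿⠿⠶⠂⠂⠂⠂⠂
⠿⠿⠿⠿⠿⠿⠿⠿
⠿⠿⠿⠿⠿⠿⠿⠿
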